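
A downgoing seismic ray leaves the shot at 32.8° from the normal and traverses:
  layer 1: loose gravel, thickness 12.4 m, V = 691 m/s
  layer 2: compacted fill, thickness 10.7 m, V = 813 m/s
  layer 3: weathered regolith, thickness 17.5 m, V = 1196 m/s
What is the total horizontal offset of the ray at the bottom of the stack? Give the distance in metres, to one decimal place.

p = sin θ₁/V₁ = sin 32.8°/691 = 7.8395e-04 s/m is conserved through the stack.
Layer 1: θ = 32.80°; offset = 12.4·tan 32.80° = 7.991 m.
Layer 2: sin θ = p·813 = 0.6373 → θ = 39.59°; offset = 10.7·tan 39.59° = 8.850 m.
Layer 3: sin θ = p·1196 = 0.9376 → θ = 69.65°; offset = 17.5·tan 69.65° = 47.189 m.
Summing the layer offsets gives 64.030 m.

64.0 m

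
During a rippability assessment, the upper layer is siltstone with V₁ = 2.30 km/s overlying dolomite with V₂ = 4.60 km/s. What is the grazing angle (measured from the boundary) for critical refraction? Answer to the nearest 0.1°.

60.0°

Critical incidence: sin θ_c = V₁/V₂ = 2.30/4.60 = 0.5000.
θ_c = arcsin 0.5000 = 30.00°.
Measured from the interface: 90° − 30.00° = 60.00°.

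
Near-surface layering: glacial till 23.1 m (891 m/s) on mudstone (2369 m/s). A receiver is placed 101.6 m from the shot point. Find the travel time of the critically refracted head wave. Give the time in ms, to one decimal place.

90.9 ms

θ_c = arcsin(V₁/V₂) = arcsin(891/2369) = 22.09°, cos θ_c = 0.9266.
Intercept time tᵢ = 2h cos θ_c / V₁ = 2·23.1·0.9266/891 = 0.04804 s.
t = x/V₂ + tᵢ = 101.6/2369 + 0.04804 = 0.09093 s.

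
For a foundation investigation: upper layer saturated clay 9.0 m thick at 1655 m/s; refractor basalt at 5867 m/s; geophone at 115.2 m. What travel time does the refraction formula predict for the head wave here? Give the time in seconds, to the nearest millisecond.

θ_c = arcsin(V₁/V₂) = arcsin(1655/5867) = 16.38°, cos θ_c = 0.9594.
Intercept time tᵢ = 2h cos θ_c / V₁ = 2·9.0·0.9594/1655 = 0.01043 s.
t = x/V₂ + tᵢ = 115.2/5867 + 0.01043 = 0.03007 s.

0.030 s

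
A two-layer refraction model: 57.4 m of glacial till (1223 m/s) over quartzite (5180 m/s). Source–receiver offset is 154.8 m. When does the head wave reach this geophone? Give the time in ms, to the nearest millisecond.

121 ms

θ_c = arcsin(V₁/V₂) = arcsin(1223/5180) = 13.66°, cos θ_c = 0.9717.
Intercept time tᵢ = 2h cos θ_c / V₁ = 2·57.4·0.9717/1223 = 0.09121 s.
t = x/V₂ + tᵢ = 154.8/5180 + 0.09121 = 0.12110 s.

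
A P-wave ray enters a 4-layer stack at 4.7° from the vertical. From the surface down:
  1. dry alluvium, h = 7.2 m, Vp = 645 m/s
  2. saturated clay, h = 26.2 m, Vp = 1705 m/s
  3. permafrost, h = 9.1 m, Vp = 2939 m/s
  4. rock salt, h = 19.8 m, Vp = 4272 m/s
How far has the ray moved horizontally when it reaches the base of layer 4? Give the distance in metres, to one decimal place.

22.9 m

Apply Snell's law at each interface; in layer i the horizontal offset is hᵢ·tan θᵢ.
Layer 1: θ = 4.70°; offset = 7.2·tan 4.70° = 0.592 m.
Layer 2: sin θ = 1705·sin 4.7°/645 = 0.2166, θ = 12.51°; offset = 26.2·tan 12.51° = 5.813 m.
Layer 3: sin θ = 2939·sin 4.7°/645 = 0.3734, θ = 21.92°; offset = 9.1·tan 21.92° = 3.662 m.
Layer 4: sin θ = 4272·sin 4.7°/645 = 0.5427, θ = 32.87°; offset = 19.8·tan 32.87° = 12.793 m.
Total horizontal offset = 22.861 m.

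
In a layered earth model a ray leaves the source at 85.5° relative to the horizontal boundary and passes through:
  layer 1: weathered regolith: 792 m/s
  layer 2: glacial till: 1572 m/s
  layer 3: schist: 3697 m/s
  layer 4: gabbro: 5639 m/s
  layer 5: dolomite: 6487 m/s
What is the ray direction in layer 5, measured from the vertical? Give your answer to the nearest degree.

40°

From the normal: θ₁ = 90° − 85.5° = 4.5°.
Ray parameter p = sin 4.5° / 792 = 9.9065e-05 s/m.
sin θ_5 = p·V_5 = 9.9065e-05 × 6487 = 0.6426.
θ_5 = arcsin 0.6426 = 39.99°.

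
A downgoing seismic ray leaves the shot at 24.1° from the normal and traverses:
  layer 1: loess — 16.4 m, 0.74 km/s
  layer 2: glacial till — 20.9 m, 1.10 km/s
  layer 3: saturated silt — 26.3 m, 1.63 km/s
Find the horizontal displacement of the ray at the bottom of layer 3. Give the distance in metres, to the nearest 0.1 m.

Ray parameter p = sin 24.1° / 0.74 km/s = 5.5180e-01 s/km.
Layer 1: θ = 24.10°; offset = 16.4·tan 24.10° = 7.336 m.
Layer 2: sin θ = p·1.10 = 0.6070 → θ = 37.37°; offset = 20.9·tan 37.37° = 15.963 m.
Layer 3: sin θ = p·1.63 = 0.8994 → θ = 64.08°; offset = 26.3·tan 64.08° = 54.123 m.
Total horizontal offset = 77.421 m.

77.4 m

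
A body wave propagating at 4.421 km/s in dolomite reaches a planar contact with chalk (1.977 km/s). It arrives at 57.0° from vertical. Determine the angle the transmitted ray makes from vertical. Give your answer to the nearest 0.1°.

22.0°

Snell's law: sin θ₂ = (V₂/V₁)·sin θ₁ = (1.977/4.421)·sin 57.0° = 0.3750.
θ₂ = arcsin 0.3750 = 22.03° from the normal.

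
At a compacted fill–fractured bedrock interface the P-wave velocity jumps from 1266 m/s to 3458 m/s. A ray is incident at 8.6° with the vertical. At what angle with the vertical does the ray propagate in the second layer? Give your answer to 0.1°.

sin θ₁/V₁ = sin θ₂/V₂ ⇒ sin θ₂ = 3458·sin 8.6°/1266 = 3458·0.1495/1266 = 0.4084.
θ₂ = arcsin 0.4084 = 24.11° from the normal.

24.1°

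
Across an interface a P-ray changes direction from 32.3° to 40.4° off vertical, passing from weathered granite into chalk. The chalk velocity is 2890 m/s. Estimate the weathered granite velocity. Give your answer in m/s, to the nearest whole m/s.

2383 m/s

Snell's law: sin 32.3°/V₁ = sin 40.4°/V₂.
V₁ = V₂·sin 32.3°/sin 40.4° = 2890 × 0.8245 = 2382.70 m/s.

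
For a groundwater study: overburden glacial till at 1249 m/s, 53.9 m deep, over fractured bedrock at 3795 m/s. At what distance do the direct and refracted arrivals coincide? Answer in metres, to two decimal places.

151.73 m

θ_c = arcsin(1249/3795) = 19.22°, so cos θ_c = 0.9443 and tᵢ = 2h cos θ_c/V₁ = 0.0815 s.
At crossover x/V₁ = x/V₂ + tᵢ ⇒ x = tᵢ/(1/V₁ − 1/V₂) = 0.08150/(8.0064e-04 − 2.6350e-04) = 151.73 m.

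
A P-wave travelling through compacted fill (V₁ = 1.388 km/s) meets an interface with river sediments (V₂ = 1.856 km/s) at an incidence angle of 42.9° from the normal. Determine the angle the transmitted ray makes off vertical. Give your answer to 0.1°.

65.5°

Snell's law: sin θ₂ = (V₂/V₁)·sin θ₁ = (1.856/1.388)·sin 42.9° = 0.9102.
θ₂ = sin⁻¹(0.9102) = 65.54° (from vertical).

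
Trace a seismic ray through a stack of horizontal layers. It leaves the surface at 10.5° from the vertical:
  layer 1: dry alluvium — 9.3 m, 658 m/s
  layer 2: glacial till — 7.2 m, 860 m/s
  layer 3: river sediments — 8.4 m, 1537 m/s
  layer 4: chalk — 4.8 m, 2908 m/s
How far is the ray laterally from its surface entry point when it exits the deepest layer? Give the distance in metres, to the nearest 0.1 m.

14.0 m

Apply Snell's law at each interface; in layer i the horizontal offset is hᵢ·tan θᵢ.
Layer 1: θ = 10.50°; offset = 9.3·tan 10.50° = 1.724 m.
Layer 2: sin θ = 860·sin 10.5°/658 = 0.2382, θ = 13.78°; offset = 7.2·tan 13.78° = 1.766 m.
Layer 3: sin θ = 1537·sin 10.5°/658 = 0.4257, θ = 25.19°; offset = 8.4·tan 25.19° = 3.952 m.
Layer 4: sin θ = 2908·sin 10.5°/658 = 0.8054, θ = 53.65°; offset = 4.8·tan 53.65° = 6.522 m.
Total horizontal offset = 13.963 m.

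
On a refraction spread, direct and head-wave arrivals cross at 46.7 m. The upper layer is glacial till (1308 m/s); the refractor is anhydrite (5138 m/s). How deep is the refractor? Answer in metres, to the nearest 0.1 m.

18.0 m

h = (x_cross/2)·√((V₂−V₁)/(V₂+V₁)).
(V₂−V₁)/(V₂+V₁) = (5138−1308)/(5138+1308) = 0.5942; √ = 0.7708.
h = (46.7/2)·0.7708 = 18.00 m.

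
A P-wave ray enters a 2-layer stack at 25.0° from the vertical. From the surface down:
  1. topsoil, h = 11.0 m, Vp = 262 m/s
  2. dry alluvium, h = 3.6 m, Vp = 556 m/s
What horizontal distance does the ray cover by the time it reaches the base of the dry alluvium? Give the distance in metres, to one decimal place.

p = sin θ₁/V₁ = sin 25.0°/262 = 1.6130e-03 s/m is conserved through the stack.
Layer 1: θ = 25.00°; offset = 11.0·tan 25.00° = 5.129 m.
Layer 2: sin θ = p·556 = 0.8969 → θ = 63.75°; offset = 3.6·tan 63.75° = 7.299 m.
Σ offsets = 12.429 m.

12.4 m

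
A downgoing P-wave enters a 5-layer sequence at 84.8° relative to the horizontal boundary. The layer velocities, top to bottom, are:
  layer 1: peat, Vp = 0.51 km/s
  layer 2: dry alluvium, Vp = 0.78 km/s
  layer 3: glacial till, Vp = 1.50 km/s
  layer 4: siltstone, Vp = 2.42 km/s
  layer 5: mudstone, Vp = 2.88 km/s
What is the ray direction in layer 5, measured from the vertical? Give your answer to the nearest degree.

31°

From the normal: θ₁ = 90° − 84.8° = 5.2°.
Snell's law across each interface conserves sin θ / V, so sin θ_5 = V_5·sin θ₁/V₁.
sin θ_5 = 2.88 × sin 5.2° / 0.51 = 0.5118.
θ_5 = 30.78° from the vertical.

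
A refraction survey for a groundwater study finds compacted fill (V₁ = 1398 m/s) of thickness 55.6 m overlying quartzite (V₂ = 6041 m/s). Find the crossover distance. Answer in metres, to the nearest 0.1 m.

x_cross = 2h·√((V₂+V₁)/(V₂−V₁)).
(V₂+V₁)/(V₂−V₁) = (6041+1398)/(6041−1398) = 1.6022; √ = 1.2658.
x_cross = 2·55.6·1.2658 = 140.75 m.

140.8 m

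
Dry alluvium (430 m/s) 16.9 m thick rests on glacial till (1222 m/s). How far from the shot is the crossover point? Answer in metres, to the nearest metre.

49 m

θ_c = arcsin(430/1222) = 20.60°, so cos θ_c = 0.9360 and tᵢ = 2h cos θ_c/V₁ = 0.0736 s.
At crossover x/V₁ = x/V₂ + tᵢ ⇒ x = tᵢ/(1/V₁ − 1/V₂) = 0.07358/(2.3256e-03 − 8.1833e-04) = 48.82 m.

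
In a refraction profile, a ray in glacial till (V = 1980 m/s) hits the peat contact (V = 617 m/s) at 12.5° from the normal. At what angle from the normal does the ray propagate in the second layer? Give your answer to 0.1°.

Snell's law: sin θ₂ = (V₂/V₁)·sin θ₁ = (617/1980)·sin 12.5° = 0.0674.
θ₂ = sin⁻¹(0.0674) = 3.87° (from vertical).

3.9°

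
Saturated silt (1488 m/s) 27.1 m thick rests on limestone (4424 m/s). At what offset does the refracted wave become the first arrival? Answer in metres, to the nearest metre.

θ_c = arcsin(1488/4424) = 19.65°, so cos θ_c = 0.9417 and tᵢ = 2h cos θ_c/V₁ = 0.0343 s.
At crossover x/V₁ = x/V₂ + tᵢ ⇒ x = tᵢ/(1/V₁ − 1/V₂) = 0.03430/(6.7204e-04 − 2.2604e-04) = 76.91 m.

77 m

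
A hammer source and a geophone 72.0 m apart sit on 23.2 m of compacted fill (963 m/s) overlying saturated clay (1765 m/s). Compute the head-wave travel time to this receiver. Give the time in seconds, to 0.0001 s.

0.0812 s

θ_c = arcsin(V₁/V₂) = arcsin(963/1765) = 33.07°, cos θ_c = 0.8380.
Intercept time tᵢ = 2h cos θ_c / V₁ = 2·23.2·0.8380/963 = 0.04038 s.
t = x/V₂ + tᵢ = 72.0/1765 + 0.04038 = 0.08117 s.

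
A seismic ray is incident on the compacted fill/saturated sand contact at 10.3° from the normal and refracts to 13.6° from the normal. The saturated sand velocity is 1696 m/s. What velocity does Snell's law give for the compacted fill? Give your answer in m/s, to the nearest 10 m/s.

sin 10.3° = 0.1788; sin 13.6° = 0.2351.
V₁ = V₂·(sin θ₁/sin θ₂) = 1696·(0.1788/0.2351) = 1289.64 m/s.

1290 m/s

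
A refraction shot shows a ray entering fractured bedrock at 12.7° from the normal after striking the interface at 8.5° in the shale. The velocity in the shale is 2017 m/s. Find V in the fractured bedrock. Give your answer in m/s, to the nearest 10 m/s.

3000 m/s

sin 8.5° = 0.1478; sin 12.7° = 0.2198.
V₂ = V₁·(sin θ₂/sin θ₁) = 2017·(0.2198/0.1478) = 3000.01 m/s.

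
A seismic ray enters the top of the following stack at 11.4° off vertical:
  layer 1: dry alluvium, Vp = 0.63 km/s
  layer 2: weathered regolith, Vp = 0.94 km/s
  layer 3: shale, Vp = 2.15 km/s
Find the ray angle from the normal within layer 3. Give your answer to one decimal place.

Ray parameter p = sin 11.4° / 0.63 = 3.1374e-01 s/km.
sin θ_3 = p·V_3 = 3.1374e-01 × 2.15 = 0.6745.
θ_3 = arcsin 0.6745 = 42.42°.

42.4°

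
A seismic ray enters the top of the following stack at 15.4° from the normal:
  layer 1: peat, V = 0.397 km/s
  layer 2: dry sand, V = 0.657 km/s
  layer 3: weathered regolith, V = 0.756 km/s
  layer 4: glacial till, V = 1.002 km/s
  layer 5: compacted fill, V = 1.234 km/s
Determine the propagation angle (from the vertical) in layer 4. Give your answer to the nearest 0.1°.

Ray parameter p = sin 15.4° / 0.397 = 6.6891e-01 s/km.
sin θ_4 = p·V_4 = 6.6891e-01 × 1.002 = 0.6702.
θ_4 = arcsin 0.6702 = 42.09°.

42.1°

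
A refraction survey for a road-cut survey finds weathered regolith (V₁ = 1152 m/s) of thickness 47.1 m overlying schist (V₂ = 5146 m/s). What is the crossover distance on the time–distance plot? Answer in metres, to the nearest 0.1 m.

x_cross = 2h·√((V₂+V₁)/(V₂−V₁)).
(V₂+V₁)/(V₂−V₁) = (5146+1152)/(5146−1152) = 1.5769; √ = 1.2557.
x_cross = 2·47.1·1.2557 = 118.29 m.

118.3 m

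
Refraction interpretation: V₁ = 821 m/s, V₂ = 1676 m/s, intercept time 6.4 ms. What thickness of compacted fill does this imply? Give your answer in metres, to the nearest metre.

h = tᵢ·V₁·V₂ / (2·√(V₂²−V₁²)).
√(V₂²−V₁²) = √(1676² − 821²) = 1461.1 m/s.
h = 0.0064 s × 821 × 1676 / (2 × 1461.1) = 3.01 m.

3 m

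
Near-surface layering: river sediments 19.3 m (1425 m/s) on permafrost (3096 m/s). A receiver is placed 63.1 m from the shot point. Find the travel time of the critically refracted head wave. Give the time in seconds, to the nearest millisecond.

0.044 s

t = x/V₂ + 2h·√(V₂²−V₁²)/(V₁V₂).
√(V₂²−V₁²) = √(3096²−1425²) = 2748.6 m/s; delay term = 2·19.3·2748.6/(1425·3096) = 0.02405 s.
t = 63.1/3096 + 0.02405 = 0.04443 s.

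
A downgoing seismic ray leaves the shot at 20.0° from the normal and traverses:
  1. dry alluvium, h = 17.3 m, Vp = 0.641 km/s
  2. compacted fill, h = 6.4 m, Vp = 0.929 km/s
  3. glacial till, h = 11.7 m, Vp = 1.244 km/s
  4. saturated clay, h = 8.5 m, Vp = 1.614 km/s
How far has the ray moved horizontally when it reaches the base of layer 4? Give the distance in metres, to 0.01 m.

Apply Snell's law at each interface; in layer i the horizontal offset is hᵢ·tan θᵢ.
Layer 1: θ = 20.00°; offset = 17.3·tan 20.00° = 6.2967 m.
Layer 2: sin θ = 0.929·sin 20.0°/0.641 = 0.4957, θ = 29.72°; offset = 6.4·tan 29.72° = 3.6527 m.
Layer 3: sin θ = 1.244·sin 20.0°/0.641 = 0.6638, θ = 41.59°; offset = 11.7·tan 41.59° = 10.3832 m.
Layer 4: sin θ = 1.614·sin 20.0°/0.641 = 0.8612, θ = 59.45°; offset = 8.5·tan 59.45° = 14.4014 m.
Σ offsets = 34.7341 m.

34.73 m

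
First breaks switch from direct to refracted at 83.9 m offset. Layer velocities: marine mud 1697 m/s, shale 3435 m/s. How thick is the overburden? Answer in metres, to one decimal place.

24.4 m

h = (x_cross/2)·√((V₂−V₁)/(V₂+V₁)).
(V₂−V₁)/(V₂+V₁) = (3435−1697)/(3435+1697) = 0.3387; √ = 0.5819.
h = (83.9/2)·0.5819 = 24.41 m.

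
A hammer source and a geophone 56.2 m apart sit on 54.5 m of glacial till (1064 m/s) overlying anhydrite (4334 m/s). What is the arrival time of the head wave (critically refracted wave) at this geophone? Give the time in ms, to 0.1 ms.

t = x/V₂ + 2h·√(V₂²−V₁²)/(V₁V₂).
√(V₂²−V₁²) = √(4334²−1064²) = 4201.4 m/s; delay term = 2·54.5·4201.4/(1064·4334) = 0.09931 s.
t = 56.2/4334 + 0.09931 = 0.11228 s.

112.3 ms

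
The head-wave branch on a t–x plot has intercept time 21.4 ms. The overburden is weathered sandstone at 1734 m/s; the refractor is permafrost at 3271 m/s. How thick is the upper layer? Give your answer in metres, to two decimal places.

21.88 m

θ_c = arcsin(1734/3271) = 32.01°; cos θ_c = 0.8479.
tᵢ = 2h cos θ_c/V₁ ⇒ h = tᵢ·V₁/(2 cos θ_c) = 0.0214·1734/(2·0.8479) = 21.88 m.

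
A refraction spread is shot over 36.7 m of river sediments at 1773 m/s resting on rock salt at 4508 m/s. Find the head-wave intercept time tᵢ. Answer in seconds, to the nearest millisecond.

0.038 s

tᵢ = 2h·√(V₂²−V₁²)/(V₁V₂).
√(V₂²−V₁²) = √(4508²−1773²) = 4144.7 m/s.
tᵢ = 2·36.7·4144.7/(1773·4508) = 0.03806 s.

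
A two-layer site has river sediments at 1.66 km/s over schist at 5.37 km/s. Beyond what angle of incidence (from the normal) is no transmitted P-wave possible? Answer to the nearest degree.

18°

Critical incidence: sin θ_c = V₁/V₂ = 1.66/5.37 = 0.3091.
θ_c = arcsin 0.3091 = 18.01°.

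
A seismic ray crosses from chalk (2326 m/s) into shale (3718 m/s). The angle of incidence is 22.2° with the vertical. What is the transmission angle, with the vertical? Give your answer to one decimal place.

Snell's law: sin θ₂ = (V₂/V₁)·sin θ₁ = (3718/2326)·sin 22.2° = 0.6040.
θ₂ = sin⁻¹(0.6040) = 37.15° (from vertical).

37.2°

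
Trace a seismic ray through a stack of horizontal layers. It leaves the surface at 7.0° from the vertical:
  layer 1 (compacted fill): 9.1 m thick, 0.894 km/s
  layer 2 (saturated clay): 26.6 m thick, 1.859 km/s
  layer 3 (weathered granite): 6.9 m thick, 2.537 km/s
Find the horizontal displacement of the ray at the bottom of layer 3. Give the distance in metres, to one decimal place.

10.6 m

Ray parameter p = sin 7.0° / 0.894 km/s = 1.3632e-01 s/km.
Layer 1: θ = 7.00°; offset = 9.1·tan 7.00° = 1.117 m.
Layer 2: sin θ = p·1.859 = 0.2534 → θ = 14.68°; offset = 26.6·tan 14.68° = 6.968 m.
Layer 3: sin θ = p·2.537 = 0.3458 → θ = 20.23°; offset = 6.9·tan 20.23° = 2.543 m.
Total horizontal offset = 10.629 m.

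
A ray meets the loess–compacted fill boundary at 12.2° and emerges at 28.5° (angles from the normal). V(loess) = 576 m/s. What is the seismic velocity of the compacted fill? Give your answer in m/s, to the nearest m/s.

sin 12.2° = 0.2113; sin 28.5° = 0.4772.
V₂ = V₁·(sin θ₂/sin θ₁) = 576·(0.4772/0.2113) = 1300.57 m/s.

1301 m/s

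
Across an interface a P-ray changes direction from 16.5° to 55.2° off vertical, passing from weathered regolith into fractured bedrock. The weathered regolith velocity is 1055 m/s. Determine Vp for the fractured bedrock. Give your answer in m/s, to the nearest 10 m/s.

3050 m/s

Snell's law: sin 16.5°/V₁ = sin 55.2°/V₂.
V₂ = V₁·sin 55.2°/sin 16.5° = 1055 × 2.8912 = 3050.23 m/s.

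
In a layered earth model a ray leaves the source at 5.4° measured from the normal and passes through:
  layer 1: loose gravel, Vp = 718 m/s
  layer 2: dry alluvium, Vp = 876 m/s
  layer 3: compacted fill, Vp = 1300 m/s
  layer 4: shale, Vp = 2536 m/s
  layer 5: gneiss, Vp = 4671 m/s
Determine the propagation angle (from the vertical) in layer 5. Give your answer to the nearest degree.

Snell's law across each interface conserves sin θ / V, so sin θ_5 = V_5·sin θ₁/V₁.
sin θ_5 = 4671 × sin 5.4° / 718 = 0.6122.
θ_5 = 37.75° from the vertical.

38°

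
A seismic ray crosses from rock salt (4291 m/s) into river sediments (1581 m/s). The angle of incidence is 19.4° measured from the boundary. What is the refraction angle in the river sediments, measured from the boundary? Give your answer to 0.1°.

Angle from the normal: 90° − 19.4° = 70.6°.
Snell's law: sin θ₂ = (V₂/V₁)·sin θ₁ = (1581/4291)·sin 70.6° = 0.3475.
θ₂ = arcsin 0.3475 = 20.34° from the normal.
From the interface: 90° − 20.34° = 69.66°.

69.7°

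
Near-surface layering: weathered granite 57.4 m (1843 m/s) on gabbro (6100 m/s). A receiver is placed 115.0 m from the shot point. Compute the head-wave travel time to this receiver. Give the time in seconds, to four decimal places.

θ_c = arcsin(V₁/V₂) = arcsin(1843/6100) = 17.59°, cos θ_c = 0.9533.
Intercept time tᵢ = 2h cos θ_c / V₁ = 2·57.4·0.9533/1843 = 0.05938 s.
t = x/V₂ + tᵢ = 115.0/6100 + 0.05938 = 0.07823 s.

0.0782 s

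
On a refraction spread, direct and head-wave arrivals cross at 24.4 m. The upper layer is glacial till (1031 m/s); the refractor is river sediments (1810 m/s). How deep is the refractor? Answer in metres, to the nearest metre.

h = (x_cross/2)·√((V₂−V₁)/(V₂+V₁)).
(V₂−V₁)/(V₂+V₁) = (1810−1031)/(1810+1031) = 0.2742; √ = 0.5236.
h = (24.4/2)·0.5236 = 6.39 m.

6 m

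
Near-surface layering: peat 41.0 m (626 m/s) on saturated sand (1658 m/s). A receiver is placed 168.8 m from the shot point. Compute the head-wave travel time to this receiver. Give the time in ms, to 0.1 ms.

223.1 ms

θ_c = arcsin(V₁/V₂) = arcsin(626/1658) = 22.18°, cos θ_c = 0.9260.
Intercept time tᵢ = 2h cos θ_c / V₁ = 2·41.0·0.9260/626 = 0.12129 s.
t = x/V₂ + tᵢ = 168.8/1658 + 0.12129 = 0.22310 s.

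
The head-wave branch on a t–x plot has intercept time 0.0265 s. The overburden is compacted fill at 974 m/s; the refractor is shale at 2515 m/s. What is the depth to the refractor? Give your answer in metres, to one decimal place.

14.0 m

h = tᵢ·V₁·V₂ / (2·√(V₂²−V₁²)).
√(V₂²−V₁²) = √(2515² − 974²) = 2318.7 m/s.
h = 0.0265 s × 974 × 2515 / (2 × 2318.7) = 14.00 m.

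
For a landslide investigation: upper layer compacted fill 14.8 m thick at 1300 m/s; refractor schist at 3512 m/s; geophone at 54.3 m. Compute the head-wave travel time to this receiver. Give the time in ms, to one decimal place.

36.6 ms

t = x/V₂ + 2h·√(V₂²−V₁²)/(V₁V₂).
√(V₂²−V₁²) = √(3512²−1300²) = 3262.5 m/s; delay term = 2·14.8·3262.5/(1300·3512) = 0.02115 s.
t = 54.3/3512 + 0.02115 = 0.03661 s.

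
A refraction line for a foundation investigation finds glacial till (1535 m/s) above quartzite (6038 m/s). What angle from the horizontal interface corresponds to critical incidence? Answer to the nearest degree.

75°

At critical incidence the refracted ray runs along the interface (θ₂ = 90°), so sin θ_c = V₁/V₂.
θ_c = arcsin(1535/6038) = arcsin 0.2542 = 14.73°.
Measured from the interface: 90° − 14.73° = 75.27°.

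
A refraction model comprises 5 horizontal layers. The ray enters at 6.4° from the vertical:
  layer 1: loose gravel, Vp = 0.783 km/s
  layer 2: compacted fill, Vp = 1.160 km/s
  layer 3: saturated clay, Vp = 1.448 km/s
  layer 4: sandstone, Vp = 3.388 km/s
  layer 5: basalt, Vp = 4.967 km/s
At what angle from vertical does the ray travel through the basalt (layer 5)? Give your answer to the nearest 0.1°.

Snell's law across each interface conserves sin θ / V, so sin θ_5 = V_5·sin θ₁/V₁.
sin θ_5 = 4.967 × sin 6.4° / 0.783 = 0.7071.
θ_5 = 45.00° from the vertical.

45.0°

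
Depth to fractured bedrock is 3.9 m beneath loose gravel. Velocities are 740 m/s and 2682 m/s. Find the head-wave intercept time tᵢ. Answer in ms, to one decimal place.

10.1 ms

θ_c = arcsin(V₁/V₂) = arcsin(740/2682) = 16.02°; cos θ_c = 0.9612.
tᵢ = 2h·cos θ_c / V₁ = 2·3.9·0.9612 / 740 = 0.01013 s.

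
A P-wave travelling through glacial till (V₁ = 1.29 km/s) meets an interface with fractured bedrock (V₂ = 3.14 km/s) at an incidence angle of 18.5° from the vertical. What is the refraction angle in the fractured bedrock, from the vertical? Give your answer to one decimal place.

sin θ₁/V₁ = sin θ₂/V₂ ⇒ sin θ₂ = 3.14·sin 18.5°/1.29 = 3.14·0.3173/1.29 = 0.7724.
θ₂ = arcsin 0.7724 = 50.57° from the normal.

50.6°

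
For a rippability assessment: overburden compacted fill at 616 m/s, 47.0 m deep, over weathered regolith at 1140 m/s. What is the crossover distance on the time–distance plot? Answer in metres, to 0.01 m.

172.08 m

x_cross = 2h·√((V₂+V₁)/(V₂−V₁)).
(V₂+V₁)/(V₂−V₁) = (1140+616)/(1140−616) = 3.3511; √ = 1.8306.
x_cross = 2·47.0·1.8306 = 172.08 m.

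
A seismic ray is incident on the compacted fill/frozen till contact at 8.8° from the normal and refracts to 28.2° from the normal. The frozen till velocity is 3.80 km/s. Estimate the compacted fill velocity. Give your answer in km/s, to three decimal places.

1.230 km/s

sin 8.8° = 0.1530; sin 28.2° = 0.4726.
V₁ = V₂·(sin θ₁/sin θ₂) = 3.80·(0.1530/0.4726) = 1.230 km/s.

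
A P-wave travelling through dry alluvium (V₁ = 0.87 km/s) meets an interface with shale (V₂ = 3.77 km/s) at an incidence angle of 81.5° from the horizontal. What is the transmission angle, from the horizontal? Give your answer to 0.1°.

Angle from the normal: 90° − 81.5° = 8.5°.
Snell's law: sin θ₂ = (V₂/V₁)·sin θ₁ = (3.77/0.87)·sin 8.5° = 0.6405.
θ₂ = sin⁻¹(0.6405) = 39.83° (from vertical).
From the interface: 90° − 39.83° = 50.17°.

50.2°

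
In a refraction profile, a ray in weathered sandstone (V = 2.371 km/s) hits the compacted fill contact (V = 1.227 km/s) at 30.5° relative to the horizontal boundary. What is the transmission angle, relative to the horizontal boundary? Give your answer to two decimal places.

Angle from the normal: 90° − 30.5° = 59.5°.
sin θ₁/V₁ = sin θ₂/V₂ ⇒ sin θ₂ = 1.227·sin 59.5°/2.371 = 1.227·0.8616/2.371 = 0.4459.
θ₂ = arcsin 0.4459 = 26.48° from the normal.
From the interface: 90° − 26.48° = 63.52°.

63.52°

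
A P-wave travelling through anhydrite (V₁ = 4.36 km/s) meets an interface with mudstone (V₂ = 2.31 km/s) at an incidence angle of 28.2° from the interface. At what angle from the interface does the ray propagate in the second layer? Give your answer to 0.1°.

62.2°

Angle from the normal: 90° − 28.2° = 61.8°.
Snell's law: sin θ₂ = (V₂/V₁)·sin θ₁ = (2.31/4.36)·sin 61.8° = 0.4669.
θ₂ = sin⁻¹(0.4669) = 27.84° (from vertical).
From the interface: 90° − 27.84° = 62.16°.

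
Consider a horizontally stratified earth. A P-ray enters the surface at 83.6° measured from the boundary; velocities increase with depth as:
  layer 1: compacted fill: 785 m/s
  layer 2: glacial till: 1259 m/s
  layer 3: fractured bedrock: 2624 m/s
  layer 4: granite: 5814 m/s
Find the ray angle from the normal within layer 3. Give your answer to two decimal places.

From the normal: θ₁ = 90° − 83.6° = 6.4°.
Snell's law across each interface conserves sin θ / V, so sin θ_3 = V_3·sin θ₁/V₁.
sin θ_3 = 2624 × sin 6.4° / 785 = 0.3726.
θ_3 = arcsin 0.3726 = 21.88°.

21.88°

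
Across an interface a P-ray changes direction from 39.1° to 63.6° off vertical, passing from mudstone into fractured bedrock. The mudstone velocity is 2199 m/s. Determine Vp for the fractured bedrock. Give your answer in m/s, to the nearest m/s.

sin 39.1° = 0.6307; sin 63.6° = 0.8957.
V₂ = V₁·(sin θ₂/sin θ₁) = 2199·(0.8957/0.6307) = 3123.11 m/s.

3123 m/s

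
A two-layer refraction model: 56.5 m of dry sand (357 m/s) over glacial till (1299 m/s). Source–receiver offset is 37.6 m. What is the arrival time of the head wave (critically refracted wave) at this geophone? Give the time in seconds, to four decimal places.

0.3333 s

θ_c = arcsin(V₁/V₂) = arcsin(357/1299) = 15.95°, cos θ_c = 0.9615.
Intercept time tᵢ = 2h cos θ_c / V₁ = 2·56.5·0.9615/357 = 0.30434 s.
t = x/V₂ + tᵢ = 37.6/1299 + 0.30434 = 0.33328 s.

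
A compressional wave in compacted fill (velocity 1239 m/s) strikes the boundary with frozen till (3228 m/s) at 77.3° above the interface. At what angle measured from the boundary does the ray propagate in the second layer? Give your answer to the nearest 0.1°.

Angle from the normal: 90° − 77.3° = 12.7°.
Snell's law: sin θ₂ = (V₂/V₁)·sin θ₁ = (3228/1239)·sin 12.7° = 0.5728.
θ₂ = sin⁻¹(0.5728) = 34.94° (from vertical).
From the interface: 90° − 34.94° = 55.06°.

55.1°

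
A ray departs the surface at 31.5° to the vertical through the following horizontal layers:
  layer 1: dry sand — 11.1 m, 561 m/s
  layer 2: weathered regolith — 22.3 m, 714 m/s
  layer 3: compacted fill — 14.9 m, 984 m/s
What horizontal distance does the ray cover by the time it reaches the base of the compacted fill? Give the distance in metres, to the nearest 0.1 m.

60.8 m

Apply Snell's law at each interface; in layer i the horizontal offset is hᵢ·tan θᵢ.
Layer 1: θ = 31.50°; offset = 11.1·tan 31.50° = 6.802 m.
Layer 2: sin θ = 714·sin 31.5°/561 = 0.6650, θ = 41.68°; offset = 22.3·tan 41.68° = 19.856 m.
Layer 3: sin θ = 984·sin 31.5°/561 = 0.9165, θ = 66.42°; offset = 14.9·tan 66.42° = 34.129 m.
Total horizontal offset = 60.787 m.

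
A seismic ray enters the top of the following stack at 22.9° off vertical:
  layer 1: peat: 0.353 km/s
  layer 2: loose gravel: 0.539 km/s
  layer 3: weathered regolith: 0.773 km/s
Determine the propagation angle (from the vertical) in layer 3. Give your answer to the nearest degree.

58°

Ray parameter p = sin 22.9° / 0.353 = 1.1023e+00 s/km.
sin θ_3 = p·V_3 = 1.1023e+00 × 0.773 = 0.8521.
θ_3 = 58.44° from the vertical.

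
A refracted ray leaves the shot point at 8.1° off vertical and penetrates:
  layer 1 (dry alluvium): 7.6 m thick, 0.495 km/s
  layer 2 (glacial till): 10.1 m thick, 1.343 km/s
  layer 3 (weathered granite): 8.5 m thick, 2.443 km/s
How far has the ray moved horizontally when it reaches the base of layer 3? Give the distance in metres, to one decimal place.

13.5 m

Apply Snell's law at each interface; in layer i the horizontal offset is hᵢ·tan θᵢ.
Layer 1: θ = 8.10°; offset = 7.6·tan 8.10° = 1.082 m.
Layer 2: sin θ = 1.343·sin 8.1°/0.495 = 0.3823, θ = 22.48°; offset = 10.1·tan 22.48° = 4.178 m.
Layer 3: sin θ = 2.443·sin 8.1°/0.495 = 0.6954, θ = 44.06°; offset = 8.5·tan 44.06° = 8.225 m.
Summing the layer offsets gives 13.485 m.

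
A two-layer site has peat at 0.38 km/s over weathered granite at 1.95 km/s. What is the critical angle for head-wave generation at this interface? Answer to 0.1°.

Critical incidence: sin θ_c = V₁/V₂ = 0.38/1.95 = 0.1949.
θ_c = arcsin 0.1949 = 11.24°.

11.2°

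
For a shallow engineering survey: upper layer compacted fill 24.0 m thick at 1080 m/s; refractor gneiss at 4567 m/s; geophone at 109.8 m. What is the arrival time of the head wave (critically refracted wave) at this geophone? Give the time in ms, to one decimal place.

67.2 ms

θ_c = arcsin(V₁/V₂) = arcsin(1080/4567) = 13.68°, cos θ_c = 0.9716.
Intercept time tᵢ = 2h cos θ_c / V₁ = 2·24.0·0.9716/1080 = 0.04318 s.
t = x/V₂ + tᵢ = 109.8/4567 + 0.04318 = 0.06723 s.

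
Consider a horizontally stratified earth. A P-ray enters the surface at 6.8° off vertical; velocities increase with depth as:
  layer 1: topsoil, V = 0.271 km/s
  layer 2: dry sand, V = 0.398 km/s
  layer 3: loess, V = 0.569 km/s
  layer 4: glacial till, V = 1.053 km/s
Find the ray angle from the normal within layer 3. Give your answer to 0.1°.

14.4°

Snell's law across each interface conserves sin θ / V, so sin θ_3 = V_3·sin θ₁/V₁.
sin θ_3 = 0.569 × sin 6.8° / 0.271 = 0.2486.
θ_3 = arcsin 0.2486 = 14.39°.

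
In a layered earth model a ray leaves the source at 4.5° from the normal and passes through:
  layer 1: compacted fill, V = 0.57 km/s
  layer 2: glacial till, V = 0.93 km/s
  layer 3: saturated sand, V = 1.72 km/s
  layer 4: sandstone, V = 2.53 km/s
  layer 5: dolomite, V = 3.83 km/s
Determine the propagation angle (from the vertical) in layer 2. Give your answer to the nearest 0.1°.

7.4°

Snell's law across each interface conserves sin θ / V, so sin θ_2 = V_2·sin θ₁/V₁.
sin θ_2 = 0.93 × sin 4.5° / 0.57 = 0.1280.
θ_2 = 7.35° from the vertical.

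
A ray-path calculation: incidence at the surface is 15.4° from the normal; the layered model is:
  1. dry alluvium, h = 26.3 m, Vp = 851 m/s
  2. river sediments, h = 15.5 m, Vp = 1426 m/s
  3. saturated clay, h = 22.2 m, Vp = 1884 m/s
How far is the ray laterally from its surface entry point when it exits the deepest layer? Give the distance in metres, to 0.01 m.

p = sin θ₁/V₁ = sin 15.4°/851 = 3.1205e-04 s/m is conserved through the stack.
Layer 1: θ = 15.40°; offset = 26.3·tan 15.40° = 7.2442 m.
Layer 2: sin θ = p·1426 = 0.4450 → θ = 26.42°; offset = 15.5·tan 26.42° = 7.7018 m.
Layer 3: sin θ = p·1884 = 0.5879 → θ = 36.01°; offset = 22.2·tan 36.01° = 16.1343 m.
Summing the layer offsets gives 31.0804 m.

31.08 m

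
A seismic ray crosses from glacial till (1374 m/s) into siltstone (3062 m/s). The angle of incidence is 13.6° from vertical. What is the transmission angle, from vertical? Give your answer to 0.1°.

31.6°

Snell's law: sin θ₂ = (V₂/V₁)·sin θ₁ = (3062/1374)·sin 13.6° = 0.5240.
θ₂ = sin⁻¹(0.5240) = 31.60° (from vertical).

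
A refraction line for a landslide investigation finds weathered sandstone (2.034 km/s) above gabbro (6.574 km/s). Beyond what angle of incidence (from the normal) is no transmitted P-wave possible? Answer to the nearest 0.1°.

18.0°

Critical incidence: sin θ_c = V₁/V₂ = 2.034/6.574 = 0.3094.
θ_c = arcsin 0.3094 = 18.02°.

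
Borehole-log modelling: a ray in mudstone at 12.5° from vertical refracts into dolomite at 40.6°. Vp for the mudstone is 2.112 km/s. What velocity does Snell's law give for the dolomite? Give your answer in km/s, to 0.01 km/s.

6.35 km/s

sin 12.5° = 0.2164; sin 40.6° = 0.6508.
V₂ = V₁·(sin θ₂/sin θ₁) = 2.112·(0.6508/0.2164) = 6.35 km/s.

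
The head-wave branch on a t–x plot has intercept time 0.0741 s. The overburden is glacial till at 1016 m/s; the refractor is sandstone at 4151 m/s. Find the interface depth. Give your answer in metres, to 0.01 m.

h = tᵢ·V₁·V₂ / (2·√(V₂²−V₁²)).
√(V₂²−V₁²) = √(4151² − 1016²) = 4024.7 m/s.
h = 0.0741 s × 1016 × 4151 / (2 × 4024.7) = 38.82 m.

38.82 m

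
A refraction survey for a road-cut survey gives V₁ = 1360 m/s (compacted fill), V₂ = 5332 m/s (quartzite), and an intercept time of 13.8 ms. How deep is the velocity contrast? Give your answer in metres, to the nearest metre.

10 m

h = tᵢ·V₁·V₂ / (2·√(V₂²−V₁²)).
√(V₂²−V₁²) = √(5332² − 1360²) = 5155.6 m/s.
h = 0.0138 s × 1360 × 5332 / (2 × 5155.6) = 9.71 m.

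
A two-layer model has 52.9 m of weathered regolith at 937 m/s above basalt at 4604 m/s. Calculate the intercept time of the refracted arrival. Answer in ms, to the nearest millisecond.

tᵢ = 2h·√(V₂²−V₁²)/(V₁V₂).
√(V₂²−V₁²) = √(4604²−937²) = 4507.6 m/s.
tᵢ = 2·52.9·4507.6/(937·4604) = 0.11055 s.

111 ms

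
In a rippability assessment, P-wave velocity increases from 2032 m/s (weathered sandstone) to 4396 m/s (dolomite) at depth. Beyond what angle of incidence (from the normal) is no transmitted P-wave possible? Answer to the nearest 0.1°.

27.5°

At critical incidence the refracted ray runs along the interface (θ₂ = 90°), so sin θ_c = V₁/V₂.
θ_c = arcsin(2032/4396) = arcsin 0.4622 = 27.53°.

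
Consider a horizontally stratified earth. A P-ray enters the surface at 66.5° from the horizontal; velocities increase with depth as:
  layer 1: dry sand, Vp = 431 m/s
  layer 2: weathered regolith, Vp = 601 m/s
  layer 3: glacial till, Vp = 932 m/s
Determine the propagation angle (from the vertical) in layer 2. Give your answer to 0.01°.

33.78°

From the normal: θ₁ = 90° − 66.5° = 23.5°.
Ray parameter p = sin 23.5° / 431 = 9.2517e-04 s/m.
sin θ_2 = p·V_2 = 9.2517e-04 × 601 = 0.5560.
θ_2 = arcsin 0.5560 = 33.78°.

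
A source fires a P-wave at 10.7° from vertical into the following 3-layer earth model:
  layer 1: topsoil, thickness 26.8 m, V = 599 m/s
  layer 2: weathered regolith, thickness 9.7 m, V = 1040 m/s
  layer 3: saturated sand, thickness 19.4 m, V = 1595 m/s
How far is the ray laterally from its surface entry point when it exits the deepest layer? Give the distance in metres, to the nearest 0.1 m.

p = sin θ₁/V₁ = sin 10.7°/599 = 3.0996e-04 s/m is conserved through the stack.
Layer 1: θ = 10.70°; offset = 26.8·tan 10.70° = 5.064 m.
Layer 2: sin θ = p·1040 = 0.3224 → θ = 18.81°; offset = 9.7·tan 18.81° = 3.303 m.
Layer 3: sin θ = p·1595 = 0.4944 → θ = 29.63°; offset = 19.4·tan 29.63° = 11.034 m.
Summing the layer offsets gives 19.401 m.

19.4 m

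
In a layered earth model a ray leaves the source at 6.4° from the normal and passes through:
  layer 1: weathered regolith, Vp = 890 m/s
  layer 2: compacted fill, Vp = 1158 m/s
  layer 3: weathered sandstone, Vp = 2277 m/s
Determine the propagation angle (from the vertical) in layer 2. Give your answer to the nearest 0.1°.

Snell's law across each interface conserves sin θ / V, so sin θ_2 = V_2·sin θ₁/V₁.
sin θ_2 = 1158 × sin 6.4° / 890 = 0.1450.
θ_2 = 8.34° from the vertical.

8.3°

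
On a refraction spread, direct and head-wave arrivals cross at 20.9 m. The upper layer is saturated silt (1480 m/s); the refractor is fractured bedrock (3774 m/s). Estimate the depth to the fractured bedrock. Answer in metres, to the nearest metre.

7 m

h = (x_cross/2)·√((V₂−V₁)/(V₂+V₁)).
(V₂−V₁)/(V₂+V₁) = (3774−1480)/(3774+1480) = 0.4366; √ = 0.6608.
h = (20.9/2)·0.6608 = 6.91 m.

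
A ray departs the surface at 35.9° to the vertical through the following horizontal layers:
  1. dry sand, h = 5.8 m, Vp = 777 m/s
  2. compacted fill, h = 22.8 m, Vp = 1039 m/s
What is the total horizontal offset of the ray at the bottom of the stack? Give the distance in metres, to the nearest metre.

Apply Snell's law at each interface; in layer i the horizontal offset is hᵢ·tan θᵢ.
Layer 1: θ = 35.90°; offset = 5.8·tan 35.90° = 4.198 m.
Layer 2: sin θ = 1039·sin 35.9°/777 = 0.7841, θ = 51.64°; offset = 22.8·tan 51.64° = 28.805 m.
Summing the layer offsets gives 33.003 m.

33 m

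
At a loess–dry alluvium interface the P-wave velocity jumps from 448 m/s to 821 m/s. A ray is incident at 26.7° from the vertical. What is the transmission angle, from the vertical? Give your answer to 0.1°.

sin θ₁/V₁ = sin θ₂/V₂ ⇒ sin θ₂ = 821·sin 26.7°/448 = 821·0.4493/448 = 0.8234.
θ₂ = arcsin 0.8234 = 55.43° from the normal.

55.4°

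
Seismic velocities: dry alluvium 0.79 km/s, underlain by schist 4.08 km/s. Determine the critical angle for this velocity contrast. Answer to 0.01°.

11.16°

Critical incidence: sin θ_c = V₁/V₂ = 0.79/4.08 = 0.1936.
θ_c = arcsin 0.1936 = 11.16°.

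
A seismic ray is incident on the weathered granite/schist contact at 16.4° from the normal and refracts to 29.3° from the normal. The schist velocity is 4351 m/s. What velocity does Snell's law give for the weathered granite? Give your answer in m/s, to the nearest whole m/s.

Snell's law: sin 16.4°/V₁ = sin 29.3°/V₂.
V₁ = V₂·sin 16.4°/sin 29.3° = 4351 × 0.5769 = 2510.24 m/s.

2510 m/s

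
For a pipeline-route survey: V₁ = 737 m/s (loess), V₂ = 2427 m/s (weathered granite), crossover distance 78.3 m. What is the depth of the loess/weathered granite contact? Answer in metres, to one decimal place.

28.6 m

x_cross = 2h·√((V₂+V₁)/(V₂−V₁)) → h = x_cross / (2·√((V₂+V₁)/(V₂−V₁))).
√((V₂+V₁)/(V₂−V₁)) = √((2427+737)/(2427−737)) = 1.3683.
h = 78.3 / (2·1.3683) = 28.61 m.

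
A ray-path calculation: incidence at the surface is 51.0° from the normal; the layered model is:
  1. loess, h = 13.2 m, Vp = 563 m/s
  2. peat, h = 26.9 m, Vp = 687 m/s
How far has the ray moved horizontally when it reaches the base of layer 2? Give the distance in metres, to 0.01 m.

96.69 m

Ray parameter p = sin 51.0° / 563 m/s = 1.3804e-03 s/m.
Layer 1: θ = 51.00°; offset = 13.2·tan 51.00° = 16.3006 m.
Layer 2: sin θ = p·687 = 0.9483 → θ = 71.50°; offset = 26.9·tan 71.50° = 80.3852 m.
Total horizontal offset = 96.6859 m.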